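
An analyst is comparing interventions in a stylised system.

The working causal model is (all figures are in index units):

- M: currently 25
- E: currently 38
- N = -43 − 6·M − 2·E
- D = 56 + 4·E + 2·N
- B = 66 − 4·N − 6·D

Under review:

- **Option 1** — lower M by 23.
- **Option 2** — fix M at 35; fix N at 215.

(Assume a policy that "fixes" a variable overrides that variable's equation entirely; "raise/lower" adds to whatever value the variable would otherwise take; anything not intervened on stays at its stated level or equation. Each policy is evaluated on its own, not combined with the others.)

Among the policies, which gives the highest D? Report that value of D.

Option 1 (M − 23):
  M = 25 − 23 = 2
  E = 38
  N = -43 − 6·2 − 2·38 = -131
  D = 56 + 4·38 + 2·(-131) = -54
Option 2 (M := 35, N := 215):
  M = 35
  E = 38
  N = 215
  D = 56 + 4·38 + 2·215 = 638
Comparing — Option 1: D=-54, Option 2: D=638. Highest is 638 (Option 2).

638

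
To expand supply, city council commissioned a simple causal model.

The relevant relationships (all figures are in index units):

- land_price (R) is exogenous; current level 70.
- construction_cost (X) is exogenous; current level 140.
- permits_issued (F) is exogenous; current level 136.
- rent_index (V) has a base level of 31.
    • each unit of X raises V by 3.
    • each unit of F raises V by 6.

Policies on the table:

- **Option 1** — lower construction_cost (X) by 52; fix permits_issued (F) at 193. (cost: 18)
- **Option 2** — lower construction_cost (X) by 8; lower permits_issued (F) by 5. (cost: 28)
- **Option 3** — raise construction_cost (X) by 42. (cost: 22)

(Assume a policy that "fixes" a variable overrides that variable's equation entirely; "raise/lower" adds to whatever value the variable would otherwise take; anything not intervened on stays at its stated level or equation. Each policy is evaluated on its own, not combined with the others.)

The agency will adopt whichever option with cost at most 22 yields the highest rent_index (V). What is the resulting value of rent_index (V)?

Option 1 (X − 52, F := 193):
  X = 140 − 52 = 88
  F = 193
  V = 31 + 3·88 + 6·193 = 1453
Option 3 (X + 42):
  X = 140 + 42 = 182
  F = 136
  V = 31 + 3·182 + 6·136 = 1393
Comparing — Option 1: V=1453, Option 3: V=1393. Highest is 1453 (Option 1).

1453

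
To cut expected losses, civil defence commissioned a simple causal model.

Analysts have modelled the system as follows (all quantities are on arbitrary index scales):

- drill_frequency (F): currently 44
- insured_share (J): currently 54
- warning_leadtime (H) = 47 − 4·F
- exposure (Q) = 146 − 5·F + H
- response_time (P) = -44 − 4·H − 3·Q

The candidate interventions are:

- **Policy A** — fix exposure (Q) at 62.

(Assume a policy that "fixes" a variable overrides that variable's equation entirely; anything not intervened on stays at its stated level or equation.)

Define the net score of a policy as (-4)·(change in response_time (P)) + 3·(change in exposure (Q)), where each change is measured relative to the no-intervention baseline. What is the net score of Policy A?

Baseline:
  F = 44
  H = 47 − 4·44 = -129
  Q = 146 − 5·44 + (-129) = -203
  P = -44 − 4·(-129) − 3·(-203) = 1081
Policy A (Q := 62):
  F = 44
  H = 47 − 4·44 = -129
  Q = 62
  P = -44 − 4·(-129) − 3·62 = 286
ΔP = 286 − 1081 = -795; ΔQ = 62 − (-203) = 265
Score = (-4)·(-795) + 3·265 = 3975

3975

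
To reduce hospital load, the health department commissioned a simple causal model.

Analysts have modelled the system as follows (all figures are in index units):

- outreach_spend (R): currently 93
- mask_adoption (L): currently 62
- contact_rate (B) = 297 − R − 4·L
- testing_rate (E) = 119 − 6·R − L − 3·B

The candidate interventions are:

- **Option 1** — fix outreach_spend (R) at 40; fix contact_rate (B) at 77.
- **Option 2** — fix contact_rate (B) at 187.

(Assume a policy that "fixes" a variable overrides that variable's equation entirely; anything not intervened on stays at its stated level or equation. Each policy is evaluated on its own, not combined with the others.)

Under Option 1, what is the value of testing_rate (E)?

Option 1 (R := 40, B := 77):
  R = 40
  L = 62
  B = 77
  E = 119 − 6·40 − 62 − 3·77 = -414

-414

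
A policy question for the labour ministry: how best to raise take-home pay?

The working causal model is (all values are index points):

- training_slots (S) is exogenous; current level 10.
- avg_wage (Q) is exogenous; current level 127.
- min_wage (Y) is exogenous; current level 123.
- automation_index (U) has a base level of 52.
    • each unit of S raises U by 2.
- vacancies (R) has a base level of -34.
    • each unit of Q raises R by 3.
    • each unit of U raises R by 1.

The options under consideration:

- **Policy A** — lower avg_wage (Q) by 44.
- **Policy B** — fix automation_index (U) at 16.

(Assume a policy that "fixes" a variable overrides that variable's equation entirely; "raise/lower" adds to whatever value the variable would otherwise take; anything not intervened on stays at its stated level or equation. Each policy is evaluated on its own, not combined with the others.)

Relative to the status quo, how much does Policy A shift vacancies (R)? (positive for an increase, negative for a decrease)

-132

Baseline:
  S = 10
  Q = 127
  U = 52 + 2·10 = 72
  R = -34 + 3·127 + 72 = 419
Policy A (Q − 44):
  S = 10
  Q = 127 − 44 = 83
  U = 52 + 2·10 = 72
  R = -34 + 3·83 + 72 = 287
Change in R: 287 − 419 = -132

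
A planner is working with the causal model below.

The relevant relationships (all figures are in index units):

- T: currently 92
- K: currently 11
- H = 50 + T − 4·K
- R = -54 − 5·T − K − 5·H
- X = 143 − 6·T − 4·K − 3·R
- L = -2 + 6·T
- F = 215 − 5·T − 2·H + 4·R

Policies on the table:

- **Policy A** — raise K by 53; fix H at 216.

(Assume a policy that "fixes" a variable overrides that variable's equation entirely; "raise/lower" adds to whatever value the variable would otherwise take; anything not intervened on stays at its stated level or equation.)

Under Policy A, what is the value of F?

Policy A (K + 53, H := 216):
  T = 92
  K = 11 + 53 = 64
  H = 216
  R = -54 − 5·92 − 64 − 5·216 = -1658
  F = 215 − 5·92 − 2·216 + 4·(-1658) = -7309

-7309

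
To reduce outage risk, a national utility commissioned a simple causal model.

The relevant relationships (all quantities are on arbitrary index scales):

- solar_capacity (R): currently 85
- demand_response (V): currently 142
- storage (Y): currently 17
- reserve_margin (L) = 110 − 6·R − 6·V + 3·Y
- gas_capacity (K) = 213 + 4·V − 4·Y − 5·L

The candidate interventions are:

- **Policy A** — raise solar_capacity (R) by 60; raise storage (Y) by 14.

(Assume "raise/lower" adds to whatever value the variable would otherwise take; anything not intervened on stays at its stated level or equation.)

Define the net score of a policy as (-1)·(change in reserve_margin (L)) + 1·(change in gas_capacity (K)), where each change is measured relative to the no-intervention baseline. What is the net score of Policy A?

Baseline:
  R = 85
  V = 142
  Y = 17
  L = 110 − 6·85 − 6·142 + 3·17 = -1201
  K = 213 + 4·142 − 4·17 − 5·(-1201) = 6718
Policy A (R + 60, Y + 14):
  R = 85 + 60 = 145
  V = 142
  Y = 17 + 14 = 31
  L = 110 − 6·145 − 6·142 + 3·31 = -1519
  K = 213 + 4·142 − 4·31 − 5·(-1519) = 8252
ΔL = -1519 − (-1201) = -318; ΔK = 8252 − 6718 = 1534
Score = (-1)·(-318) + 1·1534 = 1852

1852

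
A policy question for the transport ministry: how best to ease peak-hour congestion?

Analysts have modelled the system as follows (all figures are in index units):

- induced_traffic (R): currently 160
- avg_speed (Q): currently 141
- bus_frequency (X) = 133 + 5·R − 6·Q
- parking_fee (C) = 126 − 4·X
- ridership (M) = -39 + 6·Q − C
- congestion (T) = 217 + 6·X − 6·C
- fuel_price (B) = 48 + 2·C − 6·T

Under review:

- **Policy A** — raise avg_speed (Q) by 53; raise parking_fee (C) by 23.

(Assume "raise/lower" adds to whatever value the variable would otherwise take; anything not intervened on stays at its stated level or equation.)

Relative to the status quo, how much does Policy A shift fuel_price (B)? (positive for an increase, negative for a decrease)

Baseline:
  R = 160
  Q = 141
  X = 133 + 5·160 − 6·141 = 87
  C = 126 − 4·87 = -222
  T = 217 + 6·87 − 6·(-222) = 2071
  B = 48 + 2·(-222) − 6·2071 = -12822
Policy A (Q + 53, C + 23):
  R = 160
  Q = 141 + 53 = 194
  X = 133 + 5·160 − 6·194 = -231
  C = 126 − 4·(-231) (+23 from intervention) = 1073
  T = 217 + 6·(-231) − 6·1073 = -7607
  B = 48 + 2·1073 − 6·(-7607) = 47836
Change in B: 47836 − (-12822) = 60658

60658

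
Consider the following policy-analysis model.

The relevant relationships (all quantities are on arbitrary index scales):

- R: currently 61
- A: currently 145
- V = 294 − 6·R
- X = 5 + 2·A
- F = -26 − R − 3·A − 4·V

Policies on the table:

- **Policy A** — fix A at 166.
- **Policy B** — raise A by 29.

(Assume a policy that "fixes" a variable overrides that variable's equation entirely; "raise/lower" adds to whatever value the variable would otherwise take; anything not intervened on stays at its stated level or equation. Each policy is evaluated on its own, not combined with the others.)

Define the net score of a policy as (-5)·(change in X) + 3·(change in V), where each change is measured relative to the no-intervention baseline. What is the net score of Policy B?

Baseline:
  R = 61
  A = 145
  V = 294 − 6·61 = -72
  X = 5 + 2·145 = 295
Policy B (A + 29):
  R = 61
  A = 145 + 29 = 174
  V = 294 − 6·61 = -72
  X = 5 + 2·174 = 353
ΔX = 353 − 295 = 58; ΔV = -72 − (-72) = 0
Score = (-5)·58 + 3·0 = -290

-290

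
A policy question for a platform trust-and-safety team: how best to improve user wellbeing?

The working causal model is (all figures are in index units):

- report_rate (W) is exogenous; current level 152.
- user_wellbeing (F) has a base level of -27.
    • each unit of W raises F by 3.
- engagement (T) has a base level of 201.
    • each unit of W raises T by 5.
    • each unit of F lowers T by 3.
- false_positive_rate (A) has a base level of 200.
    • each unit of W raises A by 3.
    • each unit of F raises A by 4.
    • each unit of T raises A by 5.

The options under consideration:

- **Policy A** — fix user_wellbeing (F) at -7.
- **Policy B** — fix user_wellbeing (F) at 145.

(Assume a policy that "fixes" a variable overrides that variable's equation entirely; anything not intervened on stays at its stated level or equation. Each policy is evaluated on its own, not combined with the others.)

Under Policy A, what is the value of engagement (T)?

982

Policy A (F := -7):
  W = 152
  F = -7
  T = 201 + 5·152 − 3·(-7) = 982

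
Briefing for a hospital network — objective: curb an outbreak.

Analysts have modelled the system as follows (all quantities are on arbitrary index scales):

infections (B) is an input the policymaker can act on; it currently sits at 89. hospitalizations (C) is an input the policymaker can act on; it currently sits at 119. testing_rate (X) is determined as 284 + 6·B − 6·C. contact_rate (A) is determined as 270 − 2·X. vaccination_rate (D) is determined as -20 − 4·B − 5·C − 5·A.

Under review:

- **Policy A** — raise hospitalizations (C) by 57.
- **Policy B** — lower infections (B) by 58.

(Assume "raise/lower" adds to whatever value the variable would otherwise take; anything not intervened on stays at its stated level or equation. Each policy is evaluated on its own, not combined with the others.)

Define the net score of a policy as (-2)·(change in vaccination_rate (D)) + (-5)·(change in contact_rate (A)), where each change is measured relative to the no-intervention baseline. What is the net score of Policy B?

3016

Baseline:
  B = 89
  C = 119
  X = 284 + 6·89 − 6·119 = 104
  A = 270 − 2·104 = 62
  D = -20 − 4·89 − 5·119 − 5·62 = -1281
Policy B (B − 58):
  B = 89 − 58 = 31
  C = 119
  X = 284 + 6·31 − 6·119 = -244
  A = 270 − 2·(-244) = 758
  D = -20 − 4·31 − 5·119 − 5·758 = -4529
ΔD = -4529 − (-1281) = -3248; ΔA = 758 − 62 = 696
Score = (-2)·(-3248) + (-5)·696 = 3016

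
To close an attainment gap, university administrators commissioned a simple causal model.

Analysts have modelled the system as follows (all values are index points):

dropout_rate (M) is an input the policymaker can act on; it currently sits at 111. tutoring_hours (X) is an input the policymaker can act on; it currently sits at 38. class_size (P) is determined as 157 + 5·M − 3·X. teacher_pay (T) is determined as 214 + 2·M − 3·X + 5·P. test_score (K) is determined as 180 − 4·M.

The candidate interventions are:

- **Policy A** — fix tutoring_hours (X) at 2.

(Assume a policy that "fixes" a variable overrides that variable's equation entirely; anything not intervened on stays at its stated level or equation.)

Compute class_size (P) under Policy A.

Policy A (X := 2):
  M = 111
  X = 2
  P = 157 + 5·111 − 3·2 = 706

706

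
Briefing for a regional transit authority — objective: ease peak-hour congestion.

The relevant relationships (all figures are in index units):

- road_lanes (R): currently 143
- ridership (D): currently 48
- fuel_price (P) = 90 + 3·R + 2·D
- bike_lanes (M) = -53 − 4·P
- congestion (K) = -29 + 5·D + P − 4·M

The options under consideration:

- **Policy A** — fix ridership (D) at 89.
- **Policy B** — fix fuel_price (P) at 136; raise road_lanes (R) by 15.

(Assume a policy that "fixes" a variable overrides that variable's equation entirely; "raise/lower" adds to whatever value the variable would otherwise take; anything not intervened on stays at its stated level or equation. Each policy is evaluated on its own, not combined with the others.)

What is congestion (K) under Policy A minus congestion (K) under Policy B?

Policy A (D := 89):
  R = 143
  D = 89
  P = 90 + 3·143 + 2·89 = 697
  M = -53 − 4·697 = -2841
  K = -29 + 5·89 + 697 − 4·(-2841) = 12477
Policy B (P := 136, R + 15):
  R = 143 + 15 = 158
  D = 48
  P = 136
  M = -53 − 4·136 = -597
  K = -29 + 5·48 + 136 − 4·(-597) = 2735
K: 12477 − 2735 = 9742

9742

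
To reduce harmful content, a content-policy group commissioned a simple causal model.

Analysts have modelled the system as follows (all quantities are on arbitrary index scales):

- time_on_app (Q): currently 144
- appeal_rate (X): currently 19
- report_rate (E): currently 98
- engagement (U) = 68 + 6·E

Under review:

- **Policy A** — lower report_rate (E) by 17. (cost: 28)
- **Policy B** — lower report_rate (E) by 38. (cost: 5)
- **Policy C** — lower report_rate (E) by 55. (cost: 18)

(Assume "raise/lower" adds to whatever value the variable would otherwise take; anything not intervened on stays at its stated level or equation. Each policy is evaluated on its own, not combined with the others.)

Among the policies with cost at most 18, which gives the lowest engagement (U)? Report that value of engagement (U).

326

Policy B (E − 38):
  E = 98 − 38 = 60
  U = 68 + 6·60 = 428
Policy C (E − 55):
  E = 98 − 55 = 43
  U = 68 + 6·43 = 326
Comparing — Policy B: U=428, Policy C: U=326. Lowest is 326 (Policy C).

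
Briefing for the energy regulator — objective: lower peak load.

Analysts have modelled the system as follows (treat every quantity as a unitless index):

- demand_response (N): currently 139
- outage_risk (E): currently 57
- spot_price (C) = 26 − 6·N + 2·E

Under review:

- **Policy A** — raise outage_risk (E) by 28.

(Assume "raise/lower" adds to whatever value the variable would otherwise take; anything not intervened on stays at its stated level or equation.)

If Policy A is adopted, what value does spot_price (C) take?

-638

Policy A (E + 28):
  N = 139
  E = 57 + 28 = 85
  C = 26 − 6·139 + 2·85 = -638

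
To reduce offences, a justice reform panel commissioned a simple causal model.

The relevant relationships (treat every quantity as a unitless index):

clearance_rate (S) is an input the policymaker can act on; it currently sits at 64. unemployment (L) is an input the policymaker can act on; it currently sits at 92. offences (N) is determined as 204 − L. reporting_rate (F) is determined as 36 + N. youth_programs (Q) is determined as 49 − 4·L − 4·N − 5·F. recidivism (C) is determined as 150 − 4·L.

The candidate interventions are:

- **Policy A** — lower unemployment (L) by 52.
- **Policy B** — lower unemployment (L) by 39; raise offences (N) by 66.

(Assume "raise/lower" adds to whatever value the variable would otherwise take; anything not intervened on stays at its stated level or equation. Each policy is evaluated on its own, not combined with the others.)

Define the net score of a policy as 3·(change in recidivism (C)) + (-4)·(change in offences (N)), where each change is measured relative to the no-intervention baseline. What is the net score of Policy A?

416

Baseline:
  L = 92
  N = 204 − 92 = 112
  C = 150 − 4·92 = -218
Policy A (L − 52):
  L = 92 − 52 = 40
  N = 204 − 40 = 164
  C = 150 − 4·40 = -10
ΔC = -10 − (-218) = 208; ΔN = 164 − 112 = 52
Score = 3·208 + (-4)·52 = 416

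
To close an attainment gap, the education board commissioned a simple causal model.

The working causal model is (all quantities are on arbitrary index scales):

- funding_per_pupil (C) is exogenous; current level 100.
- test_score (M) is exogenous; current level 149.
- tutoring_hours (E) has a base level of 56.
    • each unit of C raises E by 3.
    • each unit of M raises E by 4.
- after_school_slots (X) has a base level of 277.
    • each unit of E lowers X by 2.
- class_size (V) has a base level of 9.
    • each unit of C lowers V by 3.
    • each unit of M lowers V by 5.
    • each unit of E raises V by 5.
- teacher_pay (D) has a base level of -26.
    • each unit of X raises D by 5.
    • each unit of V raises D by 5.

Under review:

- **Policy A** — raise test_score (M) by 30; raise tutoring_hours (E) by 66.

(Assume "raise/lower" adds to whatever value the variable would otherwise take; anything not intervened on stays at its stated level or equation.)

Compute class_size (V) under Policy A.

Policy A (M + 30, E + 66):
  C = 100
  M = 149 + 30 = 179
  E = 56 + 3·100 + 4·179 (+66 from intervention) = 1138
  V = 9 − 3·100 − 5·179 + 5·1138 = 4504

4504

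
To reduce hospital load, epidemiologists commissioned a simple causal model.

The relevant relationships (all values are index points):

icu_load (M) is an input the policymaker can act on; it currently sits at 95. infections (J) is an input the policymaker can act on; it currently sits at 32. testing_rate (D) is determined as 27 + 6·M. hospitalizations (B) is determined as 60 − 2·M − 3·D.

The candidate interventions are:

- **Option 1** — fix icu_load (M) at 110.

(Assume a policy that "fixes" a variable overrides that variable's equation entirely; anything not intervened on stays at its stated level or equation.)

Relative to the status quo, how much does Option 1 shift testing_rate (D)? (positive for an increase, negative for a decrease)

Baseline:
  M = 95
  D = 27 + 6·95 = 597
Option 1 (M := 110):
  M = 110
  D = 27 + 6·110 = 687
Change in D: 687 − 597 = 90

90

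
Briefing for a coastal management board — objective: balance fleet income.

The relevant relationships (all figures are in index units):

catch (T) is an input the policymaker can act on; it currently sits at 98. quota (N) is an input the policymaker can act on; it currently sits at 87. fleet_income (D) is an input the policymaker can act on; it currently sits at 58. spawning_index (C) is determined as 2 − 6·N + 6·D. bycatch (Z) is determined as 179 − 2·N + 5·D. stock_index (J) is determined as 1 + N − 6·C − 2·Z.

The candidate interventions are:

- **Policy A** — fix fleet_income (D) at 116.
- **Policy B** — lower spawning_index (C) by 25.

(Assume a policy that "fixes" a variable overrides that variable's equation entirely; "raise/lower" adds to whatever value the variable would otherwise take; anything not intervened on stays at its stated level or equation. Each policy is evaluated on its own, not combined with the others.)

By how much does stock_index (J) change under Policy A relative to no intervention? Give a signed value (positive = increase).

-2668

Baseline:
  N = 87
  D = 58
  C = 2 − 6·87 + 6·58 = -172
  Z = 179 − 2·87 + 5·58 = 295
  J = 1 + 87 − 6·(-172) − 2·295 = 530
Policy A (D := 116):
  N = 87
  D = 116
  C = 2 − 6·87 + 6·116 = 176
  Z = 179 − 2·87 + 5·116 = 585
  J = 1 + 87 − 6·176 − 2·585 = -2138
Change in J: -2138 − 530 = -2668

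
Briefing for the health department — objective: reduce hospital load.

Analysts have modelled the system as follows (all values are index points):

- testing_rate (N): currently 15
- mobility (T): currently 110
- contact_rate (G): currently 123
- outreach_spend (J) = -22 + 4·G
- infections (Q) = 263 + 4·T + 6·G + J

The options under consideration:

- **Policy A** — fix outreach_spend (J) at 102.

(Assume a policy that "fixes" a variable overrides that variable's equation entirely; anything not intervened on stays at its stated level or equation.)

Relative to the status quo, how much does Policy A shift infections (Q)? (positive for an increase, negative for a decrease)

Baseline:
  T = 110
  G = 123
  J = -22 + 4·123 = 470
  Q = 263 + 4·110 + 6·123 + 470 = 1911
Policy A (J := 102):
  T = 110
  G = 123
  J = 102
  Q = 263 + 4·110 + 6·123 + 102 = 1543
Change in Q: 1543 − 1911 = -368

-368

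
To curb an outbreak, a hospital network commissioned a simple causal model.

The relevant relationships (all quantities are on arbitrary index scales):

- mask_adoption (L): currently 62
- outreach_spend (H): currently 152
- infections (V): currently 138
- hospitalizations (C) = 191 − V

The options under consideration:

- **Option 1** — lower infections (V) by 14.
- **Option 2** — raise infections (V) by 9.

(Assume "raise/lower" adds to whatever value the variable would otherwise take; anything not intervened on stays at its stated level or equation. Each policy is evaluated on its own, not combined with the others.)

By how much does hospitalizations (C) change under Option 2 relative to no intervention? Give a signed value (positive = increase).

Baseline:
  V = 138
  C = 191 − 138 = 53
Option 2 (V + 9):
  V = 138 + 9 = 147
  C = 191 − 147 = 44
Change in C: 44 − 53 = -9

-9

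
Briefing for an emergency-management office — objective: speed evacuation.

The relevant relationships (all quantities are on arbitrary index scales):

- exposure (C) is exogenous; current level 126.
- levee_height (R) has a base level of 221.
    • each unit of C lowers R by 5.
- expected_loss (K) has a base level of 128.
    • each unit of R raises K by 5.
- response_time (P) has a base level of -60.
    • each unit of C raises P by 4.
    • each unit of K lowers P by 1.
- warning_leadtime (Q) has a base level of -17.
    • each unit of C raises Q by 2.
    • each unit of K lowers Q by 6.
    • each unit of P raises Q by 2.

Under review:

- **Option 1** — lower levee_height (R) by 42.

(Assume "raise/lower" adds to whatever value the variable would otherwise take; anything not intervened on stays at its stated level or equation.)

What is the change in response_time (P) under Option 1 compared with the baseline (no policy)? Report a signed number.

210

Baseline:
  C = 126
  R = 221 − 5·126 = -409
  K = 128 + 5·(-409) = -1917
  P = -60 + 4·126 − (-1917) = 2361
Option 1 (R − 42):
  C = 126
  R = 221 − 5·126 (−42 from intervention) = -451
  K = 128 + 5·(-451) = -2127
  P = -60 + 4·126 − (-2127) = 2571
Change in P: 2571 − 2361 = 210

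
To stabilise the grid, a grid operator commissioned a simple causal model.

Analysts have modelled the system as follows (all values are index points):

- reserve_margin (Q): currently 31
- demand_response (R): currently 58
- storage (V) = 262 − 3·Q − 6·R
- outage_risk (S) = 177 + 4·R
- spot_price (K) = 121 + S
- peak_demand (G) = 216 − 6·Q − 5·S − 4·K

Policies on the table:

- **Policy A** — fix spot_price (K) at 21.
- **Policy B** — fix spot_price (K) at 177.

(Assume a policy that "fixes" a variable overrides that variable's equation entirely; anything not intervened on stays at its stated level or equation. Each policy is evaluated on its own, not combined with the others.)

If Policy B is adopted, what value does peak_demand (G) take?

-2723

Policy B (K := 177):
  Q = 31
  R = 58
  S = 177 + 4·58 = 409
  K = 177
  G = 216 − 6·31 − 5·409 − 4·177 = -2723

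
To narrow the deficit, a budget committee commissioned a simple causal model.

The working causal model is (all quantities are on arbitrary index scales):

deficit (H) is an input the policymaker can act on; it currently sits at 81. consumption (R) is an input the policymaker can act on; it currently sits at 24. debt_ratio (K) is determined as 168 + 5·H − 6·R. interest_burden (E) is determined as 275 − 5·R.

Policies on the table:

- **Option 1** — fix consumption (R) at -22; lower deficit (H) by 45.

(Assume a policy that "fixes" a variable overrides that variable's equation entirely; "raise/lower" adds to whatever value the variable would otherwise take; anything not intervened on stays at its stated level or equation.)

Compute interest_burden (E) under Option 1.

385

Option 1 (R := -22, H − 45):
  R = -22
  E = 275 − 5·(-22) = 385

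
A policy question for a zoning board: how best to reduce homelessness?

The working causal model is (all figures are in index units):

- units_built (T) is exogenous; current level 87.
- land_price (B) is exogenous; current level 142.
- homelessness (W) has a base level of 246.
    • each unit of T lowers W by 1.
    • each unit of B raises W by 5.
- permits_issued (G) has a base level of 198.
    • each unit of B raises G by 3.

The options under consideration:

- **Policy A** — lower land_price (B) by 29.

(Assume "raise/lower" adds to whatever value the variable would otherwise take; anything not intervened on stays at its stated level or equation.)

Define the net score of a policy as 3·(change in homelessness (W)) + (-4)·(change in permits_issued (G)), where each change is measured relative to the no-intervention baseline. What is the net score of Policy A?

-87

Baseline:
  T = 87
  B = 142
  W = 246 − 87 + 5·142 = 869
  G = 198 + 3·142 = 624
Policy A (B − 29):
  T = 87
  B = 142 − 29 = 113
  W = 246 − 87 + 5·113 = 724
  G = 198 + 3·113 = 537
ΔW = 724 − 869 = -145; ΔG = 537 − 624 = -87
Score = 3·(-145) + (-4)·(-87) = -87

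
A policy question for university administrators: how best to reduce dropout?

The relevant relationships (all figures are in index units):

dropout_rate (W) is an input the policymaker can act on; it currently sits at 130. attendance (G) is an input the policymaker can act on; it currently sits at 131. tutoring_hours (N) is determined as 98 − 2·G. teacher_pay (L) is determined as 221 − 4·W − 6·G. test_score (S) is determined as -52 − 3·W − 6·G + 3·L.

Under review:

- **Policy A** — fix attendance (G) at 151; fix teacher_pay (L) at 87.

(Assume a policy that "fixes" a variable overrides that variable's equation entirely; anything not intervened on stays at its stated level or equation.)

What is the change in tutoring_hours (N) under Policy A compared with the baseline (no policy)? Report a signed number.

Baseline:
  G = 131
  N = 98 − 2·131 = -164
Policy A (G := 151, L := 87):
  G = 151
  N = 98 − 2·151 = -204
Change in N: -204 − (-164) = -40

-40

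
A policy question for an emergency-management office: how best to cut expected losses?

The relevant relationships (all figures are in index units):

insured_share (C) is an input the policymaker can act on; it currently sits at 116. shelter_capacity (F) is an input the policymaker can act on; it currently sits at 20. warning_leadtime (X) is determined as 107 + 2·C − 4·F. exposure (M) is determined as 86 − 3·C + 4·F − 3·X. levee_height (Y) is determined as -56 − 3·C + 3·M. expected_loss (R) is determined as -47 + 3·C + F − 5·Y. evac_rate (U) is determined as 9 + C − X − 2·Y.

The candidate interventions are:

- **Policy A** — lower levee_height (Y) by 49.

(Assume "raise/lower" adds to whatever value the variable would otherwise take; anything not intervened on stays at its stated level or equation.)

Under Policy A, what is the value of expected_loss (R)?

16971

Policy A (Y − 49):
  C = 116
  F = 20
  X = 107 + 2·116 − 4·20 = 259
  M = 86 − 3·116 + 4·20 − 3·259 = -959
  Y = -56 − 3·116 + 3·(-959) (−49 from intervention) = -3330
  R = -47 + 3·116 + 20 − 5·(-3330) = 16971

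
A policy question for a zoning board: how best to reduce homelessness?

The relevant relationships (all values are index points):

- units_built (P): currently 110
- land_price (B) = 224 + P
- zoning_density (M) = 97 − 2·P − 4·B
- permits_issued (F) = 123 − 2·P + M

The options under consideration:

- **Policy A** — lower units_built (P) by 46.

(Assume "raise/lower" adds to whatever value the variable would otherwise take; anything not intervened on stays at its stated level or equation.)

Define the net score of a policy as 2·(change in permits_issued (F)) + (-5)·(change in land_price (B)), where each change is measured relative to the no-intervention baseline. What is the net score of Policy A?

Baseline:
  P = 110
  B = 224 + 110 = 334
  M = 97 − 2·110 − 4·334 = -1459
  F = 123 − 2·110 + (-1459) = -1556
Policy A (P − 46):
  P = 110 − 46 = 64
  B = 224 + 64 = 288
  M = 97 − 2·64 − 4·288 = -1183
  F = 123 − 2·64 + (-1183) = -1188
ΔF = -1188 − (-1556) = 368; ΔB = 288 − 334 = -46
Score = 2·368 + (-5)·(-46) = 966

966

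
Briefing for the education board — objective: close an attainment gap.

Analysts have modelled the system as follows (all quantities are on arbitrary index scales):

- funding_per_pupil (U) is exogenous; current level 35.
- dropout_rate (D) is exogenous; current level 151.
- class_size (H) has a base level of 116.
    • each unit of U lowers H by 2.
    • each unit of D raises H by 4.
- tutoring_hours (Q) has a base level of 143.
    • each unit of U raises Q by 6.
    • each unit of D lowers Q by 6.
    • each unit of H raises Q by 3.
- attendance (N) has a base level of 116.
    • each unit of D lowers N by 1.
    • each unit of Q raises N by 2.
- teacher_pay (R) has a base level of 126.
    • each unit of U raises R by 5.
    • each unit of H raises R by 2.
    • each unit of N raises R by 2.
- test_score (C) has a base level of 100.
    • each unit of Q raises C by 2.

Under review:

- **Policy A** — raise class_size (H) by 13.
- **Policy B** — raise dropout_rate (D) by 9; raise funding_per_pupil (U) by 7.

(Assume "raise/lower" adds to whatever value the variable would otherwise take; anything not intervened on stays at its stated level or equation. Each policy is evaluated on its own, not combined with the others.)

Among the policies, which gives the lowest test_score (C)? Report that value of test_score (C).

Policy A (H + 13):
  U = 35
  D = 151
  H = 116 − 2·35 + 4·151 (+13 from intervention) = 663
  Q = 143 + 6·35 − 6·151 + 3·663 = 1436
  C = 100 + 2·1436 = 2972
Policy B (D + 9, U + 7):
  U = 35 + 7 = 42
  D = 151 + 9 = 160
  H = 116 − 2·42 + 4·160 = 672
  Q = 143 + 6·42 − 6·160 + 3·672 = 1451
  C = 100 + 2·1451 = 3002
Comparing — Policy A: C=2972, Policy B: C=3002. Lowest is 2972 (Policy A).

2972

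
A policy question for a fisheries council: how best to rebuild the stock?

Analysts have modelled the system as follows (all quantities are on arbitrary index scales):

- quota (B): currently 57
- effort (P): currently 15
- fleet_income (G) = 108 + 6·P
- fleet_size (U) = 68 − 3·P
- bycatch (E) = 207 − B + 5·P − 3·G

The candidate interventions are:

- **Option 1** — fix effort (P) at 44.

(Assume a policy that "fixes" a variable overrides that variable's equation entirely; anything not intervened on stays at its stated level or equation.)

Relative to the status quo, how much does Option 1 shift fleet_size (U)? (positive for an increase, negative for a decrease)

Baseline:
  P = 15
  U = 68 − 3·15 = 23
Option 1 (P := 44):
  P = 44
  U = 68 − 3·44 = -64
Change in U: -64 − 23 = -87

-87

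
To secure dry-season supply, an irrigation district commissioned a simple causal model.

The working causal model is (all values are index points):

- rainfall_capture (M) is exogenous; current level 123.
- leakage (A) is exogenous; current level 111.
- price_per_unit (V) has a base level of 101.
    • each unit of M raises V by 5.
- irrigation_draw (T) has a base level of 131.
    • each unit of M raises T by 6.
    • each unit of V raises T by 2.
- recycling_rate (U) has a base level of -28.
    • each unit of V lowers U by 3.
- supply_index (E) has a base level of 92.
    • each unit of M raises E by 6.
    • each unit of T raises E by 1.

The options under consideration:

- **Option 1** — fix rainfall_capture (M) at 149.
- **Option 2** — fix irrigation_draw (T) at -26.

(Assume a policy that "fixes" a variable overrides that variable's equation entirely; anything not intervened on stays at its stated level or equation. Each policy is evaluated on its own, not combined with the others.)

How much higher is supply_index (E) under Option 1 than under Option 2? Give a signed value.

2899

Option 1 (M := 149):
  M = 149
  V = 101 + 5·149 = 846
  T = 131 + 6·149 + 2·846 = 2717
  E = 92 + 6·149 + 2717 = 3703
Option 2 (T := -26):
  M = 123
  V = 101 + 5·123 = 716
  T = -26
  E = 92 + 6·123 + (-26) = 804
E: 3703 − 804 = 2899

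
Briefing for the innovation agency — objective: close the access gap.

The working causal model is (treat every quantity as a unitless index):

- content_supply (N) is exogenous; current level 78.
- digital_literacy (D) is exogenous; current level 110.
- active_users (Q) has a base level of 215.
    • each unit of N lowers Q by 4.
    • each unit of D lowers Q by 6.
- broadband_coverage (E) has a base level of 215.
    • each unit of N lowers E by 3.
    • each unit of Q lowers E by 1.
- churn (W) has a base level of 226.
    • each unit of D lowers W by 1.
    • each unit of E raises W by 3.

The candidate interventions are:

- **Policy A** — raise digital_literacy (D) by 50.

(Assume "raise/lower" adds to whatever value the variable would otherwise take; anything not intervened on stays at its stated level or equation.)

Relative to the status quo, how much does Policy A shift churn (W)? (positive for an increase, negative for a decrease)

Baseline:
  N = 78
  D = 110
  Q = 215 − 4·78 − 6·110 = -757
  E = 215 − 3·78 − (-757) = 738
  W = 226 − 110 + 3·738 = 2330
Policy A (D + 50):
  N = 78
  D = 110 + 50 = 160
  Q = 215 − 4·78 − 6·160 = -1057
  E = 215 − 3·78 − (-1057) = 1038
  W = 226 − 160 + 3·1038 = 3180
Change in W: 3180 − 2330 = 850

850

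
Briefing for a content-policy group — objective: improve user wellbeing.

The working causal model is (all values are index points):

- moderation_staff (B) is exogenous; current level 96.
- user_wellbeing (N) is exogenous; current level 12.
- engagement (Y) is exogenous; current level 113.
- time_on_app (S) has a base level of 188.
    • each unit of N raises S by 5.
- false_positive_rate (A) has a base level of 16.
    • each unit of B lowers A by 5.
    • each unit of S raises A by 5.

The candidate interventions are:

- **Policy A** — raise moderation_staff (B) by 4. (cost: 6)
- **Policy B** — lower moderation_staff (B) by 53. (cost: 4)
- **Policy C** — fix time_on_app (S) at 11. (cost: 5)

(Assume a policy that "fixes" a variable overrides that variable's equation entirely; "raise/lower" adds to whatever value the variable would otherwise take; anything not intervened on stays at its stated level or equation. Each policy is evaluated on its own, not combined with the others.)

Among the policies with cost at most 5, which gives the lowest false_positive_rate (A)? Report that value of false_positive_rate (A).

Policy B (B − 53):
  B = 96 − 53 = 43
  N = 12
  S = 188 + 5·12 = 248
  A = 16 − 5·43 + 5·248 = 1041
Policy C (S := 11):
  B = 96
  N = 12
  S = 11
  A = 16 − 5·96 + 5·11 = -409
Comparing — Policy B: A=1041, Policy C: A=-409. Lowest is -409 (Policy C).

-409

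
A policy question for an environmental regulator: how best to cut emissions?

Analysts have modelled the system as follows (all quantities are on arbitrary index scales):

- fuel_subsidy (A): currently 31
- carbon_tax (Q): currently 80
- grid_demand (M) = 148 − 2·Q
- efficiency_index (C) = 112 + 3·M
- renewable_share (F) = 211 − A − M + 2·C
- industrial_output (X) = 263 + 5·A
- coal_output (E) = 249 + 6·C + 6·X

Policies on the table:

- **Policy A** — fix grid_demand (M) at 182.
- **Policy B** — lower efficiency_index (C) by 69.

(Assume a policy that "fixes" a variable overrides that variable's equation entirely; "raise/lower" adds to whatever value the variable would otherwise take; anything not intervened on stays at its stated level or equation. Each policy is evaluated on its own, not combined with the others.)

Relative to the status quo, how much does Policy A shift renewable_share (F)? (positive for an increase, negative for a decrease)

Baseline:
  A = 31
  Q = 80
  M = 148 − 2·80 = -12
  C = 112 + 3·(-12) = 76
  F = 211 − 31 − (-12) + 2·76 = 344
Policy A (M := 182):
  A = 31
  Q = 80
  M = 182
  C = 112 + 3·182 = 658
  F = 211 − 31 − 182 + 2·658 = 1314
Change in F: 1314 − 344 = 970

970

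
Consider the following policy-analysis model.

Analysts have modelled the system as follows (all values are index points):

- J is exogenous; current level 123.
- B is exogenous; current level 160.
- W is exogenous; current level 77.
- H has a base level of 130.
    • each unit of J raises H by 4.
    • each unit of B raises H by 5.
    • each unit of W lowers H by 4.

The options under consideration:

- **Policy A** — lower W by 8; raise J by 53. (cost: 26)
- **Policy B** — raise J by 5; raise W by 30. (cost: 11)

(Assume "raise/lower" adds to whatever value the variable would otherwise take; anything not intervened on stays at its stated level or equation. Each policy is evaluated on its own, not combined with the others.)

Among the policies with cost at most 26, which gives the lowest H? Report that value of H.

1014

Policy A (W − 8, J + 53):
  J = 123 + 53 = 176
  B = 160
  W = 77 − 8 = 69
  H = 130 + 4·176 + 5·160 − 4·69 = 1358
Policy B (J + 5, W + 30):
  J = 123 + 5 = 128
  B = 160
  W = 77 + 30 = 107
  H = 130 + 4·128 + 5·160 − 4·107 = 1014
Comparing — Policy A: H=1358, Policy B: H=1014. Lowest is 1014 (Policy B).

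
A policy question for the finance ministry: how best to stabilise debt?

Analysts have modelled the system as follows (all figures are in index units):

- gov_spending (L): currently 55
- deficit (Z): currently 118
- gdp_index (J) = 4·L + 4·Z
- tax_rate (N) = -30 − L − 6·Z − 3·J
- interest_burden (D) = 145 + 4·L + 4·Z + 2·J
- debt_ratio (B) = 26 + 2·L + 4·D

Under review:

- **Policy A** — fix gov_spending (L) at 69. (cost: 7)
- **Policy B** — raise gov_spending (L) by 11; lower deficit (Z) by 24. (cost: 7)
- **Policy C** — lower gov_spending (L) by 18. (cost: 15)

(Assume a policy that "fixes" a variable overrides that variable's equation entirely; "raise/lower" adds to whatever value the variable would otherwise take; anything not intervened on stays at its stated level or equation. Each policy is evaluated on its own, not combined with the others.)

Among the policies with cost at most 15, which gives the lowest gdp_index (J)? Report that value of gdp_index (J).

Policy A (L := 69):
  L = 69
  Z = 118
  J = 0 + 4·69 + 4·118 = 748
Policy B (L + 11, Z − 24):
  L = 55 + 11 = 66
  Z = 118 − 24 = 94
  J = 0 + 4·66 + 4·94 = 640
Policy C (L − 18):
  L = 55 − 18 = 37
  Z = 118
  J = 0 + 4·37 + 4·118 = 620
Comparing — Policy A: J=748, Policy B: J=640, Policy C: J=620. Lowest is 620 (Policy C).

620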